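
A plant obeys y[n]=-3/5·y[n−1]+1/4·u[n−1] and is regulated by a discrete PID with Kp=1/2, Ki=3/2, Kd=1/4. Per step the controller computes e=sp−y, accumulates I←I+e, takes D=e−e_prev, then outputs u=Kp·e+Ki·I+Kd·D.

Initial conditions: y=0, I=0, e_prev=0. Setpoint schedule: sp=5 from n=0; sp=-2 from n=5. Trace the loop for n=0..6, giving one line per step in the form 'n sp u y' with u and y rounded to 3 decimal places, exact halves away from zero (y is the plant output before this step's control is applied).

0 5 11.250 0.000
1 5 11.172 2.813
2 5 18.997 1.105
3 5 17.706 4.086
4 5 24.572 1.975
5 -2 6.120 4.958
6 -2 12.585 -1.445

(exact arithmetic carried between steps; '≈' marks a value shown rounded to 6 d.p. or computed from one; I and e_prev carry over from the previous line; the table rounds u and y to 3 d.p., halves away from zero)
n=0: y=0, sp=5, e=sp−y=5; I=5, D=e−e_prev=5; u=1/2·5+3/2·5+1/4·5=11.25; next y=-3/5·0+1/4·11.25=2.8125
n=1: y=2.8125, sp=5, e=sp−y=2.1875; I=7.1875, D=e−e_prev=-2.8125; u=1/2·2.1875+3/2·7.1875+1/4·(-2.8125)=11.171875; next y=-3/5·2.8125+1/4·11.171875≈1.105469
n=2: y≈1.105469, sp=5, e=sp−y≈3.894531; I≈11.082031, D=e−e_prev≈1.707031; u=1/2·3.894531+3/2·11.082031+1/4·1.707031≈18.997070; next y=-3/5·1.105469+1/4·18.997070≈4.085986
n=3: y≈4.085986, sp=5, e=sp−y≈0.914014; I≈11.996045, D=e−e_prev≈-2.980518; u=1/2·0.914014+3/2·11.996045+1/4·(-2.980518)≈17.705945; next y=-3/5·4.085986+1/4·17.705945≈1.974894
n=4: y≈1.974894, sp=5, e=sp−y≈3.025106; I≈15.021151, D=e−e_prev≈2.111092; u=1/2·3.025106+3/2·15.021151+1/4·2.111092≈24.572052; next y=-3/5·1.974894+1/4·24.572052≈4.958076
n=5: y≈4.958076, sp=-2, e=sp−y≈-6.958076; I≈8.063074, D=e−e_prev≈-9.983182; u=1/2·(-6.958076)+3/2·8.063074+1/4·(-9.983182)≈6.119778; next y=-3/5·4.958076+1/4·6.119778≈-1.444901
n=6: y≈-1.444901, sp=-2, e=sp−y≈-0.555099; I≈7.507976, D=e−e_prev≈6.402978; u=1/2·(-0.555099)+3/2·7.507976+1/4·6.402978≈12.585158; next y=-3/5·(-1.444901)+1/4·12.585158≈4.013230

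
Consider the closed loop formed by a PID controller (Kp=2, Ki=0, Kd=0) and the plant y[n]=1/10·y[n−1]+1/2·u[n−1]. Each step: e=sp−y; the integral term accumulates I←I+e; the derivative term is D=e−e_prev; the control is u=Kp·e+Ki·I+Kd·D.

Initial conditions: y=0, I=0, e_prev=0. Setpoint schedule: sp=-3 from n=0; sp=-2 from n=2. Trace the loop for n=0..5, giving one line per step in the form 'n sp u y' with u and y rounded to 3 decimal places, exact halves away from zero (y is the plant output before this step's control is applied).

0 -3 -6.000 0.000
1 -3 0.000 -3.000
2 -2 -3.400 -0.300
3 -2 -0.540 -1.730
4 -2 -3.114 -0.443
5 -2 -0.797 -1.601

(exact arithmetic carried between steps; '≈' marks a value shown rounded to 6 d.p. or computed from one; I and e_prev carry over from the previous line; the table rounds u and y to 3 d.p., halves away from zero)
n=0: y=0, sp=-3, e=sp−y=-3; I=-3, D=e−e_prev=-3; u=2·(-3)+0·(-3)+0·(-3)=-6; next y=1/10·0+1/2·(-6)=-3
n=1: y=-3, sp=-3, e=sp−y=0; I=-3, D=e−e_prev=3; u=2·0+0·(-3)+0·3=0; next y=1/10·(-3)+1/2·0=-0.3
n=2: y=-0.3, sp=-2, e=sp−y=-1.7; I=-4.7, D=e−e_prev=-1.7; u=2·(-1.7)+0·(-4.7)+0·(-1.7)=-3.4; next y=1/10·(-0.3)+1/2·(-3.4)=-1.73
n=3: y=-1.73, sp=-2, e=sp−y=-0.27; I=-4.97, D=e−e_prev=1.43; u=2·(-0.27)+0·(-4.97)+0·1.43=-0.54; next y=1/10·(-1.73)+1/2·(-0.54)=-0.443
n=4: y=-0.443, sp=-2, e=sp−y=-1.557; I=-6.527, D=e−e_prev=-1.287; u=2·(-1.557)+0·(-6.527)+0·(-1.287)=-3.114; next y=1/10·(-0.443)+1/2·(-3.114)=-1.6013
n=5: y=-1.6013, sp=-2, e=sp−y=-0.3987; I=-6.9257, D=e−e_prev=1.1583; u=2·(-0.3987)+0·(-6.9257)+0·1.1583=-0.7974; next y=1/10·(-1.6013)+1/2·(-0.7974)=-0.55883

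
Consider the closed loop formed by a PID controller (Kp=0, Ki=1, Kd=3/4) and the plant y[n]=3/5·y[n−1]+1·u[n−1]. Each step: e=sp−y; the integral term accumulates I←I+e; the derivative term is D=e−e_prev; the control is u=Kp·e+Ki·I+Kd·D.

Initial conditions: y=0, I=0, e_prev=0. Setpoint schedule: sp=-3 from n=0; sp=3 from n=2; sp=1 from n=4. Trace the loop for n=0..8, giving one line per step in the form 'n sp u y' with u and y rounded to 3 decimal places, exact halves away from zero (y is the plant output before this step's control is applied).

(exact arithmetic carried between steps; '≈' marks a value shown rounded to 6 d.p. or computed from one; I and e_prev carry over from the previous line; the table rounds u and y to 3 d.p., halves away from zero)
n=0: y=0, sp=-3, e=sp−y=-3; I=-3, D=e−e_prev=-3; u=0·(-3)+1·(-3)+3/4·(-3)=-5.25; next y=3/5·0+1·(-5.25)=-5.25
n=1: y=-5.25, sp=-3, e=sp−y=2.25; I=-0.75, D=e−e_prev=5.25; u=0·2.25+1·(-0.75)+3/4·5.25=3.1875; next y=3/5·(-5.25)+1·3.1875=0.0375
n=2: y=0.0375, sp=3, e=sp−y=2.9625; I=2.2125, D=e−e_prev=0.7125; u=0·2.9625+1·2.2125+3/4·0.7125=2.746875; next y=3/5·0.0375+1·2.746875=2.769375
n=3: y=2.769375, sp=3, e=sp−y=0.230625; I=2.443125, D=e−e_prev=-2.731875; u=0·0.230625+1·2.443125+3/4·(-2.731875)≈0.394219; next y=3/5·2.769375+1·0.394219≈2.055844
n=4: y≈2.055844, sp=1, e=sp−y≈-1.055844; I≈1.387281, D=e−e_prev≈-1.286469; u=0·(-1.055844)+1·1.387281+3/4·(-1.286469)≈0.422430; next y=3/5·2.055844+1·0.422430≈1.655936
n=5: y≈1.655936, sp=1, e=sp−y≈-0.655936; I≈0.731345, D=e−e_prev≈0.399908; u=0·(-0.655936)+1·0.731345+3/4·0.399908≈1.031276; next y=3/5·1.655936+1·1.031276≈2.024838
n=6: y≈2.024838, sp=1, e=sp−y≈-1.024838; I≈-0.293492, D=e−e_prev≈-0.368902; u=0·(-1.024838)+1·(-0.293492)+3/4·(-0.368902)≈-0.570169; next y=3/5·2.024838+1·(-0.570169)≈0.644734
n=7: y≈0.644734, sp=1, e=sp−y≈0.355266; I≈0.061774, D=e−e_prev≈1.380104; u=0·0.355266+1·0.061774+3/4·1.380104≈1.096852; next y=3/5·0.644734+1·1.096852≈1.483692
n=8: y≈1.483692, sp=1, e=sp−y≈-0.483692; I≈-0.421918, D=e−e_prev≈-0.838958; u=0·(-0.483692)+1·(-0.421918)+3/4·(-0.838958)≈-1.051137; next y=3/5·1.483692+1·(-1.051137)≈-0.160922

0 -3 -5.250 0.000
1 -3 3.188 -5.250
2 3 2.747 0.038
3 3 0.394 2.769
4 1 0.422 2.056
5 1 1.031 1.656
6 1 -0.570 2.025
7 1 1.097 0.645
8 1 -1.051 1.484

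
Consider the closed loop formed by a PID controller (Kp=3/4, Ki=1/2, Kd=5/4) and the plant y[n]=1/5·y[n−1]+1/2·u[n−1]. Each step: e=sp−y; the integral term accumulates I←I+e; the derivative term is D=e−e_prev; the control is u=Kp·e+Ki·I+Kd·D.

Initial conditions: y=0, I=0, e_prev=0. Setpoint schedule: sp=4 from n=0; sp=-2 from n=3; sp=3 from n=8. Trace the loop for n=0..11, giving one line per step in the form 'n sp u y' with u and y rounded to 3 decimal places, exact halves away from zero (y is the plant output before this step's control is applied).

0 4 10.000 0.000
1 4 -5.500 5.000
2 4 17.125 -1.750
3 -2 -28.344 8.213
4 -2 38.358 -12.529
5 -2 -55.311 16.673
6 -2 74.340 -24.321
7 -2 -107.309 32.306
8 3 157.570 -47.193
9 3 -214.306 69.346
10 3 304.770 -93.284
11 3 -417.905 133.728

(exact arithmetic carried between steps; '≈' marks a value shown rounded to 6 d.p. or computed from one; I and e_prev carry over from the previous line; the table rounds u and y to 3 d.p., halves away from zero)
n=0: y=0, sp=4, e=sp−y=4; I=4, D=e−e_prev=4; u=3/4·4+1/2·4+5/4·4=10; next y=1/5·0+1/2·10=5
n=1: y=5, sp=4, e=sp−y=-1; I=3, D=e−e_prev=-5; u=3/4·(-1)+1/2·3+5/4·(-5)=-5.5; next y=1/5·5+1/2·(-5.5)=-1.75
n=2: y=-1.75, sp=4, e=sp−y=5.75; I=8.75, D=e−e_prev=6.75; u=3/4·5.75+1/2·8.75+5/4·6.75=17.125; next y=1/5·(-1.75)+1/2·17.125=8.2125
n=3: y=8.2125, sp=-2, e=sp−y=-10.2125; I=-1.4625, D=e−e_prev=-15.9625; u=3/4·(-10.2125)+1/2·(-1.4625)+5/4·(-15.9625)=-28.34375; next y=1/5·8.2125+1/2·(-28.34375)=-12.529375
n=4: y=-12.529375, sp=-2, e=sp−y=10.529375; I=9.066875, D=e−e_prev=20.741875; u=3/4·10.529375+1/2·9.066875+5/4·20.741875≈38.357813; next y=1/5·(-12.529375)+1/2·38.357813≈16.673031
n=5: y≈16.673031, sp=-2, e=sp−y≈-18.673031; I≈-9.606156, D=e−e_prev≈-29.202406; u=3/4·(-18.673031)+1/2·(-9.606156)+5/4·(-29.202406)≈-55.310859; next y=1/5·16.673031+1/2·(-55.310859)≈-24.320823
n=6: y≈-24.320823, sp=-2, e=sp−y≈22.320823; I≈12.714667, D=e−e_prev≈40.993855; u=3/4·22.320823+1/2·12.714667+5/4·40.993855≈74.340270; next y=1/5·(-24.320823)+1/2·74.340270≈32.305970
n=7: y≈32.305970, sp=-2, e=sp−y≈-34.305970; I≈-21.591303, D=e−e_prev≈-56.626794; u=3/4·(-34.305970)+1/2·(-21.591303)+5/4·(-56.626794)≈-107.308621; next y=1/5·32.305970+1/2·(-107.308621)≈-47.193116
n=8: y≈-47.193116, sp=3, e=sp−y≈50.193116; I≈28.601814, D=e−e_prev≈84.499087; u=3/4·50.193116+1/2·28.601814+5/4·84.499087≈157.569602; next y=1/5·(-47.193116)+1/2·157.569602≈69.346178
n=9: y≈69.346178, sp=3, e=sp−y≈-66.346178; I≈-37.744364, D=e−e_prev≈-116.539294; u=3/4·(-66.346178)+1/2·(-37.744364)+5/4·(-116.539294)≈-214.305933; next y=1/5·69.346178+1/2·(-214.305933)≈-93.283731
n=10: y≈-93.283731, sp=3, e=sp−y≈96.283731; I≈58.539367, D=e−e_prev≈162.629909; u=3/4·96.283731+1/2·58.539367+5/4·162.629909≈304.769868; next y=1/5·(-93.283731)+1/2·304.769868≈133.728188
n=11: y≈133.728188, sp=3, e=sp−y≈-130.728188; I≈-72.188821, D=e−e_prev≈-227.011919; u=3/4·(-130.728188)+1/2·(-72.188821)+5/4·(-227.011919)≈-417.905450; next y=1/5·133.728188+1/2·(-417.905450)≈-182.207087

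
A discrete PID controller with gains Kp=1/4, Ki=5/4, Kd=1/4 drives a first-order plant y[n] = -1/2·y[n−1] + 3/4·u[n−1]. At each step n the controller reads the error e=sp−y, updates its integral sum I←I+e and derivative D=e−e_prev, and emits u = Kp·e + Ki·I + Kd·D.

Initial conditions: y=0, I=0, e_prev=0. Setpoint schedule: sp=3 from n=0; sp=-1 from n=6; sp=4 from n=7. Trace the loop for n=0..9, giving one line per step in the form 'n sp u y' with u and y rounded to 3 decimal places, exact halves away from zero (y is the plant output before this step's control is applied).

0 3 5.250 0.000
1 3 1.359 3.938
2 3 9.724 -0.949
3 3 -1.815 7.767
4 3 17.177 -5.245
5 3 -12.083 15.505
6 -1 27.033 -16.815
7 4 -31.148 28.682
8 4 64.296 -37.702
9 4 -83.529 67.073

(exact arithmetic carried between steps; '≈' marks a value shown rounded to 6 d.p. or computed from one; I and e_prev carry over from the previous line; the table rounds u and y to 3 d.p., halves away from zero)
n=0: y=0, sp=3, e=sp−y=3; I=3, D=e−e_prev=3; u=1/4·3+5/4·3+1/4·3=5.25; next y=-1/2·0+3/4·5.25=3.9375
n=1: y=3.9375, sp=3, e=sp−y=-0.9375; I=2.0625, D=e−e_prev=-3.9375; u=1/4·(-0.9375)+5/4·2.0625+1/4·(-3.9375)=1.359375; next y=-1/2·3.9375+3/4·1.359375≈-0.949219
n=2: y≈-0.949219, sp=3, e=sp−y≈3.949219; I≈6.011719, D=e−e_prev≈4.886719; u=1/4·3.949219+5/4·6.011719+1/4·4.886719≈9.723633; next y=-1/2·(-0.949219)+3/4·9.723633≈7.767334
n=3: y≈7.767334, sp=3, e=sp−y≈-4.767334; I≈1.244385, D=e−e_prev≈-8.716553; u=1/4·(-4.767334)+5/4·1.244385+1/4·(-8.716553)≈-1.815491; next y=-1/2·7.767334+3/4·(-1.815491)≈-5.245285
n=4: y≈-5.245285, sp=3, e=sp−y≈8.245285; I≈9.489670, D=e−e_prev≈13.012619; u=1/4·8.245285+5/4·9.489670+1/4·13.012619≈17.176563; next y=-1/2·(-5.245285)+3/4·17.176563≈15.505065
n=5: y≈15.505065, sp=3, e=sp−y≈-12.505065; I≈-3.015395, D=e−e_prev≈-20.750350; u=1/4·(-12.505065)+5/4·(-3.015395)+1/4·(-20.750350)≈-12.083098; next y=-1/2·15.505065+3/4·(-12.083098)≈-16.814856
n=6: y≈-16.814856, sp=-1, e=sp−y≈15.814856; I≈12.799461, D=e−e_prev≈28.319921; u=1/4·15.814856+5/4·12.799461+1/4·28.319921≈27.033020; next y=-1/2·(-16.814856)+3/4·27.033020≈28.682193
n=7: y≈28.682193, sp=4, e=sp−y≈-24.682193; I≈-11.882732, D=e−e_prev≈-40.497049; u=1/4·(-24.682193)+5/4·(-11.882732)+1/4·(-40.497049)≈-31.148226; next y=-1/2·28.682193+3/4·(-31.148226)≈-37.702266
n=8: y≈-37.702266, sp=4, e=sp−y≈41.702266; I≈29.819533, D=e−e_prev≈66.384458; u=1/4·41.702266+5/4·29.819533+1/4·66.384458≈64.296098; next y=-1/2·(-37.702266)+3/4·64.296098≈67.073206
n=9: y≈67.073206, sp=4, e=sp−y≈-63.073206; I≈-33.253673, D=e−e_prev≈-104.775472; u=1/4·(-63.073206)+5/4·(-33.253673)+1/4·(-104.775472)≈-83.529260; next y=-1/2·67.073206+3/4·(-83.529260)≈-96.183548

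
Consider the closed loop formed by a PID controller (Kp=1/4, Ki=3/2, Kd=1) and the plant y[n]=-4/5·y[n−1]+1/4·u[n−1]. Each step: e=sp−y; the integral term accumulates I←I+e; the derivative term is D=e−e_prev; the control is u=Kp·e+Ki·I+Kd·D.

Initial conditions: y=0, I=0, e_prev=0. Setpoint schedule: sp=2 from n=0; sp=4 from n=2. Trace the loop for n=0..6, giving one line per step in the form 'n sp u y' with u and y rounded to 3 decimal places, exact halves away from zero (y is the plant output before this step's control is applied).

(exact arithmetic carried between steps; '≈' marks a value shown rounded to 6 d.p. or computed from one; I and e_prev carry over from the previous line; the table rounds u and y to 3 d.p., halves away from zero)
n=0: y=0, sp=2, e=sp−y=2; I=2, D=e−e_prev=2; u=1/4·2+3/2·2+1·2=5.5; next y=-4/5·0+1/4·5.5=1.375
n=1: y=1.375, sp=2, e=sp−y=0.625; I=2.625, D=e−e_prev=-1.375; u=1/4·0.625+3/2·2.625+1·(-1.375)=2.71875; next y=-4/5·1.375+1/4·2.71875≈-0.420313
n=2: y≈-0.420313, sp=4, e=sp−y≈4.420313; I≈7.045313, D=e−e_prev≈3.795313; u=1/4·4.420313+3/2·7.045313+1·3.795313≈15.468359; next y=-4/5·(-0.420313)+1/4·15.468359≈4.203340
n=3: y≈4.203340, sp=4, e=sp−y≈-0.203340; I≈6.841973, D=e−e_prev≈-4.623652; u=1/4·(-0.203340)+3/2·6.841973+1·(-4.623652)≈5.588472; next y=-4/5·4.203340+1/4·5.588472≈-1.965554
n=4: y≈-1.965554, sp=4, e=sp−y≈5.965554; I≈12.807527, D=e−e_prev≈6.168894; u=1/4·5.965554+3/2·12.807527+1·6.168894≈26.871572; next y=-4/5·(-1.965554)+1/4·26.871572≈8.290336
n=5: y≈8.290336, sp=4, e=sp−y≈-4.290336; I≈8.517190, D=e−e_prev≈-10.255890; u=1/4·(-4.290336)+3/2·8.517190+1·(-10.255890)≈1.447311; next y=-4/5·8.290336+1/4·1.447311≈-6.270441
n=6: y≈-6.270441, sp=4, e=sp−y≈10.270441; I≈18.787632, D=e−e_prev≈14.560777; u=1/4·10.270441+3/2·18.787632+1·14.560777≈45.309835; next y=-4/5·(-6.270441)+1/4·45.309835≈16.343812

0 2 5.500 0.000
1 2 2.719 1.375
2 4 15.468 -0.420
3 4 5.588 4.203
4 4 26.872 -1.966
5 4 1.447 8.290
6 4 45.310 -6.270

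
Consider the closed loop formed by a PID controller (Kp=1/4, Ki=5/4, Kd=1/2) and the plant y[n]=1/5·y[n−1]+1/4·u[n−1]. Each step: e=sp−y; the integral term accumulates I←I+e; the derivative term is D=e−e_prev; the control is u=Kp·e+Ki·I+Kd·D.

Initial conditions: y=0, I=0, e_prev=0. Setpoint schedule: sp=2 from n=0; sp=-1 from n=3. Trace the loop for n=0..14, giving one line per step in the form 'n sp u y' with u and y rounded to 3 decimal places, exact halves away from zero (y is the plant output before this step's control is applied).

(exact arithmetic carried between steps; '≈' marks a value shown rounded to 6 d.p. or computed from one; I and e_prev carry over from the previous line; the table rounds u and y to 3 d.p., halves away from zero)
n=0: y=0, sp=2, e=sp−y=2; I=2, D=e−e_prev=2; u=1/4·2+5/4·2+1/2·2=4; next y=1/5·0+1/4·4=1
n=1: y=1, sp=2, e=sp−y=1; I=3, D=e−e_prev=-1; u=1/4·1+5/4·3+1/2·(-1)=3.5; next y=1/5·1+1/4·3.5=1.075
n=2: y=1.075, sp=2, e=sp−y=0.925; I=3.925, D=e−e_prev=-0.075; u=1/4·0.925+5/4·3.925+1/2·(-0.075)=5.1; next y=1/5·1.075+1/4·5.1=1.49
n=3: y=1.49, sp=-1, e=sp−y=-2.49; I=1.435, D=e−e_prev=-3.415; u=1/4·(-2.49)+5/4·1.435+1/2·(-3.415)=-0.53625; next y=1/5·1.49+1/4·(-0.53625)≈0.163938
n=4: y≈0.163938, sp=-1, e=sp−y≈-1.163938; I≈0.271063, D=e−e_prev≈1.326063; u=1/4·(-1.163938)+5/4·0.271063+1/2·1.326063≈0.710875; next y=1/5·0.163938+1/4·0.710875≈0.210506
n=5: y≈0.210506, sp=-1, e=sp−y≈-1.210506; I≈-0.939444, D=e−e_prev≈-0.046569; u=1/4·(-1.210506)+5/4·(-0.939444)+1/2·(-0.046569)≈-1.500216; next y=1/5·0.210506+1/4·(-1.500216)≈-0.332953
n=6: y≈-0.332953, sp=-1, e=sp−y≈-0.667047; I≈-1.606491, D=e−e_prev≈0.543459; u=1/4·(-0.667047)+5/4·(-1.606491)+1/2·0.543459≈-1.903146; next y=1/5·(-0.332953)+1/4·(-1.903146)≈-0.542377
n=7: y≈-0.542377, sp=-1, e=sp−y≈-0.457623; I≈-2.064114, D=e−e_prev≈0.209424; u=1/4·(-0.457623)+5/4·(-2.064114)+1/2·0.209424≈-2.589836; next y=1/5·(-0.542377)+1/4·(-2.589836)≈-0.755934
n=8: y≈-0.755934, sp=-1, e=sp−y≈-0.244066; I≈-2.308180, D=e−e_prev≈0.213557; u=1/4·(-0.244066)+5/4·(-2.308180)+1/2·0.213557≈-2.839462; next y=1/5·(-0.755934)+1/4·(-2.839462)≈-0.861052
n=9: y≈-0.861052, sp=-1, e=sp−y≈-0.138948; I≈-2.447127, D=e−e_prev≈0.105118; u=1/4·(-0.138948)+5/4·(-2.447127)+1/2·0.105118≈-3.041087; next y=1/5·(-0.861052)+1/4·(-3.041087)≈-0.932482
n=10: y≈-0.932482, sp=-1, e=sp−y≈-0.067518; I≈-2.514645, D=e−e_prev≈0.071430; u=1/4·(-0.067518)+5/4·(-2.514645)+1/2·0.071430≈-3.124471; next y=1/5·(-0.932482)+1/4·(-3.124471)≈-0.967614
n=11: y≈-0.967614, sp=-1, e=sp−y≈-0.032386; I≈-2.547031, D=e−e_prev≈0.035132; u=1/4·(-0.032386)+5/4·(-2.547031)+1/2·0.035132≈-3.174319; next y=1/5·(-0.967614)+1/4·(-3.174319)≈-0.987103
n=12: y≈-0.987103, sp=-1, e=sp−y≈-0.012897; I≈-2.559928, D=e−e_prev≈0.019488; u=1/4·(-0.012897)+5/4·(-2.559928)+1/2·0.019488≈-3.193390; next y=1/5·(-0.987103)+1/4·(-3.193390)≈-0.995768
n=13: y≈-0.995768, sp=-1, e=sp−y≈-0.004232; I≈-2.564160, D=e−e_prev≈0.008666; u=1/4·(-0.004232)+5/4·(-2.564160)+1/2·0.008666≈-3.201925; next y=1/5·(-0.995768)+1/4·(-3.201925)≈-0.999635
n=14: y≈-0.999635, sp=-1, e=sp−y≈-0.000365; I≈-2.564525, D=e−e_prev≈0.003867; u=1/4·(-0.000365)+5/4·(-2.564525)+1/2·0.003867≈-3.203814; next y=1/5·(-0.999635)+1/4·(-3.203814)≈-1.000881

0 2 4.000 0.000
1 2 3.500 1.000
2 2 5.100 1.075
3 -1 -0.536 1.490
4 -1 0.711 0.164
5 -1 -1.500 0.211
6 -1 -1.903 -0.333
7 -1 -2.590 -0.542
8 -1 -2.839 -0.756
9 -1 -3.041 -0.861
10 -1 -3.124 -0.932
11 -1 -3.174 -0.968
12 -1 -3.193 -0.987
13 -1 -3.202 -0.996
14 -1 -3.204 -1.000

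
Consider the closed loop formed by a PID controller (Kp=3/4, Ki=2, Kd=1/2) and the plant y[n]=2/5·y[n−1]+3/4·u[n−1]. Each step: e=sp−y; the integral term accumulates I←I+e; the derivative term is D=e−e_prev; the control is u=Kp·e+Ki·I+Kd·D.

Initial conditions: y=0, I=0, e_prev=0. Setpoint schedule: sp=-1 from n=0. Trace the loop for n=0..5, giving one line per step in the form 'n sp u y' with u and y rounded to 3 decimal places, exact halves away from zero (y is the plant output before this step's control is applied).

(exact arithmetic carried between steps; '≈' marks a value shown rounded to 6 d.p. or computed from one; I and e_prev carry over from the previous line; the table rounds u and y to 3 d.p., halves away from zero)
n=0: y=0, sp=-1, e=sp−y=-1; I=-1, D=e−e_prev=-1; u=3/4·(-1)+2·(-1)+1/2·(-1)=-3.25; next y=2/5·0+3/4·(-3.25)=-2.4375
n=1: y=-2.4375, sp=-1, e=sp−y=1.4375; I=0.4375, D=e−e_prev=2.4375; u=3/4·1.4375+2·0.4375+1/2·2.4375=3.171875; next y=2/5·(-2.4375)+3/4·3.171875≈1.403906
n=2: y≈1.403906, sp=-1, e=sp−y≈-2.403906; I≈-1.966406, D=e−e_prev≈-3.841406; u=3/4·(-2.403906)+2·(-1.966406)+1/2·(-3.841406)≈-7.656445; next y=2/5·1.403906+3/4·(-7.656445)≈-5.180771
n=3: y≈-5.180771, sp=-1, e=sp−y≈4.180771; I≈2.214365, D=e−e_prev≈6.584678; u=3/4·4.180771+2·2.214365+1/2·6.584678≈10.856648; next y=2/5·(-5.180771)+3/4·10.856648≈6.070177
n=4: y≈6.070177, sp=-1, e=sp−y≈-7.070177; I≈-4.855812, D=e−e_prev≈-11.250949; u=3/4·(-7.070177)+2·(-4.855812)+1/2·(-11.250949)≈-20.639732; next y=2/5·6.070177+3/4·(-20.639732)≈-13.051728
n=5: y≈-13.051728, sp=-1, e=sp−y≈12.051728; I≈7.195916, D=e−e_prev≈19.121905; u=3/4·12.051728+2·7.195916+1/2·19.121905≈32.991580; next y=2/5·(-13.051728)+3/4·32.991580≈19.522994

0 -1 -3.250 0.000
1 -1 3.172 -2.438
2 -1 -7.656 1.404
3 -1 10.857 -5.181
4 -1 -20.640 6.070
5 -1 32.992 -13.052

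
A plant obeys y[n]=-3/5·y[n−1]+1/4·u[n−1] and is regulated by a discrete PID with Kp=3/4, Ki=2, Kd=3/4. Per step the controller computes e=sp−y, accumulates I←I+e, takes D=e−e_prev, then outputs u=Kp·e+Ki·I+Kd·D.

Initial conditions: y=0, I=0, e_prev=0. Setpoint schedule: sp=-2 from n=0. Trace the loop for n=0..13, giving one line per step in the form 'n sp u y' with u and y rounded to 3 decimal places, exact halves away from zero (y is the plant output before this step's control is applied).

0 -2 -7.000 0.000
1 -2 -3.375 -1.750
2 -2 -12.034 0.206
3 -2 -3.295 -3.132
4 -2 -18.192 1.056
5 -2 0.668 -5.182
6 -2 -27.248 3.276
7 -2 10.730 -8.777
8 -2 -43.298 7.949
9 -2 31.749 -15.594
10 -2 -73.826 17.294
11 -2 73.694 -28.833
12 -2 -133.181 35.723
13 -2 156.373 -54.729

(exact arithmetic carried between steps; '≈' marks a value shown rounded to 6 d.p. or computed from one; I and e_prev carry over from the previous line; the table rounds u and y to 3 d.p., halves away from zero)
n=0: y=0, sp=-2, e=sp−y=-2; I=-2, D=e−e_prev=-2; u=3/4·(-2)+2·(-2)+3/4·(-2)=-7; next y=-3/5·0+1/4·(-7)=-1.75
n=1: y=-1.75, sp=-2, e=sp−y=-0.25; I=-2.25, D=e−e_prev=1.75; u=3/4·(-0.25)+2·(-2.25)+3/4·1.75=-3.375; next y=-3/5·(-1.75)+1/4·(-3.375)=0.20625
n=2: y=0.20625, sp=-2, e=sp−y=-2.20625; I=-4.45625, D=e−e_prev=-1.95625; u=3/4·(-2.20625)+2·(-4.45625)+3/4·(-1.95625)=-12.034375; next y=-3/5·0.20625+1/4·(-12.034375)≈-3.132344
n=3: y≈-3.132344, sp=-2, e=sp−y≈1.132344; I≈-3.323906, D=e−e_prev≈3.338594; u=3/4·1.132344+2·(-3.323906)+3/4·3.338594≈-3.294609; next y=-3/5·(-3.132344)+1/4·(-3.294609)≈1.055754
n=4: y≈1.055754, sp=-2, e=sp−y≈-3.055754; I≈-6.379660, D=e−e_prev≈-4.188098; u=3/4·(-3.055754)+2·(-6.379660)+3/4·(-4.188098)≈-18.192209; next y=-3/5·1.055754+1/4·(-18.192209)≈-5.181505
n=5: y≈-5.181505, sp=-2, e=sp−y≈3.181505; I≈-3.198156, D=e−e_prev≈6.237258; u=3/4·3.181505+2·(-3.198156)+3/4·6.237258≈0.667761; next y=-3/5·(-5.181505)+1/4·0.667761≈3.275843
n=6: y≈3.275843, sp=-2, e=sp−y≈-5.275843; I≈-8.473999, D=e−e_prev≈-8.457348; u=3/4·(-5.275843)+2·(-8.473999)+3/4·(-8.457348)≈-27.247890; next y=-3/5·3.275843+1/4·(-27.247890)≈-8.777478
n=7: y≈-8.777478, sp=-2, e=sp−y≈6.777478; I≈-1.696520, D=e−e_prev≈12.053321; u=3/4·6.777478+2·(-1.696520)+3/4·12.053321≈10.730059; next y=-3/5·(-8.777478)+1/4·10.730059≈7.949002
n=8: y≈7.949002, sp=-2, e=sp−y≈-9.949002; I≈-11.645522, D=e−e_prev≈-16.726480; u=3/4·(-9.949002)+2·(-11.645522)+3/4·(-16.726480)≈-43.297656; next y=-3/5·7.949002+1/4·(-43.297656)≈-15.593815
n=9: y≈-15.593815, sp=-2, e=sp−y≈13.593815; I≈1.948293, D=e−e_prev≈23.542817; u=3/4·13.593815+2·1.948293+3/4·23.542817≈31.749060; next y=-3/5·(-15.593815)+1/4·31.749060≈17.293554
n=10: y≈17.293554, sp=-2, e=sp−y≈-19.293554; I≈-17.345261, D=e−e_prev≈-32.887369; u=3/4·(-19.293554)+2·(-17.345261)+3/4·(-32.887369)≈-73.826215; next y=-3/5·17.293554+1/4·(-73.826215)≈-28.832686
n=11: y≈-28.832686, sp=-2, e=sp−y≈26.832686; I≈9.487425, D=e−e_prev≈46.126240; u=3/4·26.832686+2·9.487425+3/4·46.126240≈73.694045; next y=-3/5·(-28.832686)+1/4·73.694045≈35.723123
n=12: y≈35.723123, sp=-2, e=sp−y≈-37.723123; I≈-28.235698, D=e−e_prev≈-64.555809; u=3/4·(-37.723123)+2·(-28.235698)+3/4·(-64.555809)≈-133.180594; next y=-3/5·35.723123+1/4·(-133.180594)≈-54.729022
n=13: y≈-54.729022, sp=-2, e=sp−y≈52.729022; I≈24.493324, D=e−e_prev≈90.452145; u=3/4·52.729022+2·24.493324+3/4·90.452145≈156.372525; next y=-3/5·(-54.729022)+1/4·156.372525≈71.930545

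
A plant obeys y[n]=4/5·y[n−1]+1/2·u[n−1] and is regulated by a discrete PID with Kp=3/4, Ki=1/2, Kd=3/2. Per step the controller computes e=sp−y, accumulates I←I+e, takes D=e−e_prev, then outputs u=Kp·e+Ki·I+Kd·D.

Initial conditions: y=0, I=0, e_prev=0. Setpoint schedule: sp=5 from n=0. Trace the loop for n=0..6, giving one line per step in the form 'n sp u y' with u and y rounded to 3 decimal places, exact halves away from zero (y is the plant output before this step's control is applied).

0 5 13.750 0.000
1 5 -10.156 6.875
2 5 16.965 0.422
3 5 -13.520 8.820
4 5 20.608 0.296
5 5 -18.000 10.541
6 5 25.144 -0.567

(exact arithmetic carried between steps; '≈' marks a value shown rounded to 6 d.p. or computed from one; I and e_prev carry over from the previous line; the table rounds u and y to 3 d.p., halves away from zero)
n=0: y=0, sp=5, e=sp−y=5; I=5, D=e−e_prev=5; u=3/4·5+1/2·5+3/2·5=13.75; next y=4/5·0+1/2·13.75=6.875
n=1: y=6.875, sp=5, e=sp−y=-1.875; I=3.125, D=e−e_prev=-6.875; u=3/4·(-1.875)+1/2·3.125+3/2·(-6.875)=-10.15625; next y=4/5·6.875+1/2·(-10.15625)=0.421875
n=2: y=0.421875, sp=5, e=sp−y=4.578125; I=7.703125, D=e−e_prev=6.453125; u=3/4·4.578125+1/2·7.703125+3/2·6.453125≈16.964844; next y=4/5·0.421875+1/2·16.964844≈8.819922
n=3: y≈8.819922, sp=5, e=sp−y≈-3.819922; I≈3.883203, D=e−e_prev≈-8.398047; u=3/4·(-3.819922)+1/2·3.883203+3/2·(-8.398047)≈-13.520410; next y=4/5·8.819922+1/2·(-13.520410)≈0.295732
n=4: y≈0.295732, sp=5, e=sp−y≈4.704268; I≈8.587471, D=e−e_prev≈8.524189; u=3/4·4.704268+1/2·8.587471+3/2·8.524189≈20.608220; next y=4/5·0.295732+1/2·20.608220≈10.540696
n=5: y≈10.540696, sp=5, e=sp−y≈-5.540696; I≈3.046775, D=e−e_prev≈-10.244964; u=3/4·(-5.540696)+1/2·3.046775+3/2·(-10.244964)≈-17.999580; next y=4/5·10.540696+1/2·(-17.999580)≈-0.567233
n=6: y≈-0.567233, sp=5, e=sp−y≈5.567233; I≈8.614008, D=e−e_prev≈11.107929; u=3/4·5.567233+1/2·8.614008+3/2·11.107929≈25.144323; next y=4/5·(-0.567233)+1/2·25.144323≈12.118375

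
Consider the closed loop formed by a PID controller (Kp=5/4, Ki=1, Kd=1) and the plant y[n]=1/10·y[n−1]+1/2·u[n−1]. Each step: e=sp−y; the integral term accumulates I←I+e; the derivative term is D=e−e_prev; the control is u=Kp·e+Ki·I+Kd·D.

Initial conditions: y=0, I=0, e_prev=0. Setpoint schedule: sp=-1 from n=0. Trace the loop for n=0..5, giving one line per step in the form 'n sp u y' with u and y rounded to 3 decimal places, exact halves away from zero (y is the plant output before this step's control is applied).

(exact arithmetic carried between steps; '≈' marks a value shown rounded to 6 d.p. or computed from one; I and e_prev carry over from the previous line; the table rounds u and y to 3 d.p., halves away from zero)
n=0: y=0, sp=-1, e=sp−y=-1; I=-1, D=e−e_prev=-1; u=5/4·(-1)+1·(-1)+1·(-1)=-3.25; next y=1/10·0+1/2·(-3.25)=-1.625
n=1: y=-1.625, sp=-1, e=sp−y=0.625; I=-0.375, D=e−e_prev=1.625; u=5/4·0.625+1·(-0.375)+1·1.625=2.03125; next y=1/10·(-1.625)+1/2·2.03125=0.853125
n=2: y=0.853125, sp=-1, e=sp−y=-1.853125; I=-2.228125, D=e−e_prev=-2.478125; u=5/4·(-1.853125)+1·(-2.228125)+1·(-2.478125)≈-7.022656; next y=1/10·0.853125+1/2·(-7.022656)≈-3.426016
n=3: y≈-3.426016, sp=-1, e=sp−y≈2.426016; I≈0.197891, D=e−e_prev≈4.279141; u=5/4·2.426016+1·0.197891+1·4.279141≈7.509551; next y=1/10·(-3.426016)+1/2·7.509551≈3.412174
n=4: y≈3.412174, sp=-1, e=sp−y≈-4.412174; I≈-4.214283, D=e−e_prev≈-6.838189; u=5/4·(-4.412174)+1·(-4.214283)+1·(-6.838189)≈-16.567690; next y=1/10·3.412174+1/2·(-16.567690)≈-7.942628
n=5: y≈-7.942628, sp=-1, e=sp−y≈6.942628; I≈2.728344, D=e−e_prev≈11.354801; u=5/4·6.942628+1·2.728344+1·11.354801≈22.761430; next y=1/10·(-7.942628)+1/2·22.761430≈10.586452

0 -1 -3.250 0.000
1 -1 2.031 -1.625
2 -1 -7.023 0.853
3 -1 7.510 -3.426
4 -1 -16.568 3.412
5 -1 22.761 -7.943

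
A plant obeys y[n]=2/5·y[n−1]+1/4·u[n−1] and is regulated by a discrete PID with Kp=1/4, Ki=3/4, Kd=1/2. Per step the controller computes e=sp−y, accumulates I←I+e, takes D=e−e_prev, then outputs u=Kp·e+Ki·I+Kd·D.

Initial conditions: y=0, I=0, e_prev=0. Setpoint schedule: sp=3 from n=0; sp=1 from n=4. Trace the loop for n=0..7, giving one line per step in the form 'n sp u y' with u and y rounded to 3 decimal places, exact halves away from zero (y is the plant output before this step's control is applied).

0 3 4.500 0.000
1 3 3.563 1.125
2 3 5.208 1.341
3 3 5.814 1.838
4 1 3.408 2.189
5 1 4.384 1.728
6 1 3.518 1.787
7 1 3.247 1.594

(exact arithmetic carried between steps; '≈' marks a value shown rounded to 6 d.p. or computed from one; I and e_prev carry over from the previous line; the table rounds u and y to 3 d.p., halves away from zero)
n=0: y=0, sp=3, e=sp−y=3; I=3, D=e−e_prev=3; u=1/4·3+3/4·3+1/2·3=4.5; next y=2/5·0+1/4·4.5=1.125
n=1: y=1.125, sp=3, e=sp−y=1.875; I=4.875, D=e−e_prev=-1.125; u=1/4·1.875+3/4·4.875+1/2·(-1.125)=3.5625; next y=2/5·1.125+1/4·3.5625=1.340625
n=2: y=1.340625, sp=3, e=sp−y=1.659375; I=6.534375, D=e−e_prev=-0.215625; u=1/4·1.659375+3/4·6.534375+1/2·(-0.215625)≈5.207813; next y=2/5·1.340625+1/4·5.207813≈1.838203
n=3: y≈1.838203, sp=3, e=sp−y≈1.161797; I≈7.696172, D=e−e_prev≈-0.497578; u=1/4·1.161797+3/4·7.696172+1/2·(-0.497578)≈5.813789; next y=2/5·1.838203+1/4·5.813789≈2.188729
n=4: y≈2.188729, sp=1, e=sp−y≈-1.188729; I≈6.507443, D=e−e_prev≈-2.350525; u=1/4·(-1.188729)+3/4·6.507443+1/2·(-2.350525)≈3.408138; next y=2/5·2.188729+1/4·3.408138≈1.727526
n=5: y≈1.727526, sp=1, e=sp−y≈-0.727526; I≈5.779918, D=e−e_prev≈0.461203; u=1/4·(-0.727526)+3/4·5.779918+1/2·0.461203≈4.383658; next y=2/5·1.727526+1/4·4.383658≈1.786925
n=6: y≈1.786925, sp=1, e=sp−y≈-0.786925; I≈4.992993, D=e−e_prev≈-0.059399; u=1/4·(-0.786925)+3/4·4.992993+1/2·(-0.059399)≈3.518314; next y=2/5·1.786925+1/4·3.518314≈1.594348
n=7: y≈1.594348, sp=1, e=sp−y≈-0.594348; I≈4.398644, D=e−e_prev≈0.192576; u=1/4·(-0.594348)+3/4·4.398644+1/2·0.192576≈3.246684; next y=2/5·1.594348+1/4·3.246684≈1.449410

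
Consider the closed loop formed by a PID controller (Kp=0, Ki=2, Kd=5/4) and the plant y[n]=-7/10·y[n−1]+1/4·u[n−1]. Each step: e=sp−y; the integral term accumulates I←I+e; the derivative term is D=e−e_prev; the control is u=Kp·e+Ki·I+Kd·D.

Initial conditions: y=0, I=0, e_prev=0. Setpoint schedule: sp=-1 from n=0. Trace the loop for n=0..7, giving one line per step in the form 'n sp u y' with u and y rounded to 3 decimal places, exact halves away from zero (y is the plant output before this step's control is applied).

0 -1 -3.250 0.000
1 -1 -1.359 -0.813
2 -1 -6.135 0.229
3 -1 -1.042 -1.694
4 -1 -10.570 0.925
5 -1 2.554 -3.290
6 -1 -18.388 2.942
7 -1 12.711 -6.656

(exact arithmetic carried between steps; '≈' marks a value shown rounded to 6 d.p. or computed from one; I and e_prev carry over from the previous line; the table rounds u and y to 3 d.p., halves away from zero)
n=0: y=0, sp=-1, e=sp−y=-1; I=-1, D=e−e_prev=-1; u=0·(-1)+2·(-1)+5/4·(-1)=-3.25; next y=-7/10·0+1/4·(-3.25)=-0.8125
n=1: y=-0.8125, sp=-1, e=sp−y=-0.1875; I=-1.1875, D=e−e_prev=0.8125; u=0·(-0.1875)+2·(-1.1875)+5/4·0.8125=-1.359375; next y=-7/10·(-0.8125)+1/4·(-1.359375)≈0.228906
n=2: y≈0.228906, sp=-1, e=sp−y≈-1.228906; I≈-2.416406, D=e−e_prev≈-1.041406; u=0·(-1.228906)+2·(-2.416406)+5/4·(-1.041406)≈-6.134570; next y=-7/10·0.228906+1/4·(-6.134570)≈-1.693877
n=3: y≈-1.693877, sp=-1, e=sp−y≈0.693877; I≈-1.722529, D=e−e_prev≈1.922783; u=0·0.693877+2·(-1.722529)+5/4·1.922783≈-1.041580; next y=-7/10·(-1.693877)+1/4·(-1.041580)≈0.925319
n=4: y≈0.925319, sp=-1, e=sp−y≈-1.925319; I≈-3.647848, D=e−e_prev≈-2.619196; u=0·(-1.925319)+2·(-3.647848)+5/4·(-2.619196)≈-10.569691; next y=-7/10·0.925319+1/4·(-10.569691)≈-3.290146
n=5: y≈-3.290146, sp=-1, e=sp−y≈2.290146; I≈-1.357702, D=e−e_prev≈4.215465; u=0·2.290146+2·(-1.357702)+5/4·4.215465≈2.553927; next y=-7/10·(-3.290146)+1/4·2.553927≈2.941584
n=6: y≈2.941584, sp=-1, e=sp−y≈-3.941584; I≈-5.299286, D=e−e_prev≈-6.231730; u=0·(-3.941584)+2·(-5.299286)+5/4·(-6.231730)≈-18.388235; next y=-7/10·2.941584+1/4·(-18.388235)≈-6.656168
n=7: y≈-6.656168, sp=-1, e=sp−y≈5.656168; I≈0.356881, D=e−e_prev≈9.597752; u=0·5.656168+2·0.356881+5/4·9.597752≈12.710953; next y=-7/10·(-6.656168)+1/4·12.710953≈7.837055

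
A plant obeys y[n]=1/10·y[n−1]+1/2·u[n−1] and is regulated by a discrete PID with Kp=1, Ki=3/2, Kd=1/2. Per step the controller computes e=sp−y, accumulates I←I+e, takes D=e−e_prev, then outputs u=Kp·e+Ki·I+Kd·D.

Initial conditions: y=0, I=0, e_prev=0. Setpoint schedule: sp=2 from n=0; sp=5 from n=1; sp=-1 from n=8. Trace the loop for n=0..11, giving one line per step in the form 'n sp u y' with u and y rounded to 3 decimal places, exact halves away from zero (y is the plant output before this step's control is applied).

0 2 6.000 0.000
1 5 8.000 3.000
2 5 7.100 4.300
3 5 9.760 3.980
4 5 7.236 5.278
5 5 10.865 4.146
6 5 6.477 5.847
7 5 12.129 3.823
8 -1 -12.989 6.447
9 -1 17.042 -5.850
10 -1 -23.189 7.936
11 -1 26.510 -10.801

(exact arithmetic carried between steps; '≈' marks a value shown rounded to 6 d.p. or computed from one; I and e_prev carry over from the previous line; the table rounds u and y to 3 d.p., halves away from zero)
n=0: y=0, sp=2, e=sp−y=2; I=2, D=e−e_prev=2; u=1·2+3/2·2+1/2·2=6; next y=1/10·0+1/2·6=3
n=1: y=3, sp=5, e=sp−y=2; I=4, D=e−e_prev=0; u=1·2+3/2·4+1/2·0=8; next y=1/10·3+1/2·8=4.3
n=2: y=4.3, sp=5, e=sp−y=0.7; I=4.7, D=e−e_prev=-1.3; u=1·0.7+3/2·4.7+1/2·(-1.3)=7.1; next y=1/10·4.3+1/2·7.1=3.98
n=3: y=3.98, sp=5, e=sp−y=1.02; I=5.72, D=e−e_prev=0.32; u=1·1.02+3/2·5.72+1/2·0.32=9.76; next y=1/10·3.98+1/2·9.76=5.278
n=4: y=5.278, sp=5, e=sp−y=-0.278; I=5.442, D=e−e_prev=-1.298; u=1·(-0.278)+3/2·5.442+1/2·(-1.298)=7.236; next y=1/10·5.278+1/2·7.236=4.1458
n=5: y=4.1458, sp=5, e=sp−y=0.8542; I=6.2962, D=e−e_prev=1.1322; u=1·0.8542+3/2·6.2962+1/2·1.1322=10.8646; next y=1/10·4.1458+1/2·10.8646=5.84688
n=6: y=5.84688, sp=5, e=sp−y=-0.84688; I=5.44932, D=e−e_prev=-1.70108; u=1·(-0.84688)+3/2·5.44932+1/2·(-1.70108)=6.47656; next y=1/10·5.84688+1/2·6.47656=3.822968
n=7: y=3.822968, sp=5, e=sp−y=1.177032; I=6.626352, D=e−e_prev=2.023912; u=1·1.177032+3/2·6.626352+1/2·2.023912=12.128516; next y=1/10·3.822968+1/2·12.128516≈6.446555
n=8: y≈6.446555, sp=-1, e=sp−y≈-7.446555; I≈-0.820203, D=e−e_prev≈-8.623587; u=1·(-7.446555)+3/2·(-0.820203)+1/2·(-8.623587)≈-12.988652; next y=1/10·6.446555+1/2·(-12.988652)≈-5.849671
n=9: y≈-5.849671, sp=-1, e=sp−y≈4.849671; I≈4.029468, D=e−e_prev≈12.296226; u=1·4.849671+3/2·4.029468+1/2·12.296226≈17.041985; next y=1/10·(-5.849671)+1/2·17.041985≈7.936026
n=10: y≈7.936026, sp=-1, e=sp−y≈-8.936026; I≈-4.906558, D=e−e_prev≈-13.785696; u=1·(-8.936026)+3/2·(-4.906558)+1/2·(-13.785696)≈-23.188710; next y=1/10·7.936026+1/2·(-23.188710)≈-10.800753
n=11: y≈-10.800753, sp=-1, e=sp−y≈9.800753; I≈4.894195, D=e−e_prev≈18.736778; u=1·9.800753+3/2·4.894195+1/2·18.736778≈26.510434; next y=1/10·(-10.800753)+1/2·26.510434≈12.175142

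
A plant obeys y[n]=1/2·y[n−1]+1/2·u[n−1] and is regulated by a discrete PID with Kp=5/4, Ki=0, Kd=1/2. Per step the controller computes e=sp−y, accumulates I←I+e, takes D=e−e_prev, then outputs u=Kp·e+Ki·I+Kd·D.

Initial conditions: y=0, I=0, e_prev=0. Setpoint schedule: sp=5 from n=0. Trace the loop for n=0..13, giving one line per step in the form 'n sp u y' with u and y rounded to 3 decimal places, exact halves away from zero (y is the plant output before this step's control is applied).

0 5 8.750 0.000
1 5 -1.406 4.375
2 5 5.840 1.484
3 5 0.583 3.662
4 5 4.366 2.123
5 5 1.634 3.244
6 5 3.604 2.439
7 5 2.182 3.021
8 5 3.208 2.602
9 5 2.468 2.905
10 5 3.002 2.686
11 5 2.616 2.844
12 5 2.894 2.730
13 5 2.694 2.812

(exact arithmetic carried between steps; '≈' marks a value shown rounded to 6 d.p. or computed from one; I and e_prev carry over from the previous line; the table rounds u and y to 3 d.p., halves away from zero)
n=0: y=0, sp=5, e=sp−y=5; I=5, D=e−e_prev=5; u=5/4·5+0·5+1/2·5=8.75; next y=1/2·0+1/2·8.75=4.375
n=1: y=4.375, sp=5, e=sp−y=0.625; I=5.625, D=e−e_prev=-4.375; u=5/4·0.625+0·5.625+1/2·(-4.375)=-1.40625; next y=1/2·4.375+1/2·(-1.40625)=1.484375
n=2: y=1.484375, sp=5, e=sp−y=3.515625; I=9.140625, D=e−e_prev=2.890625; u=5/4·3.515625+0·9.140625+1/2·2.890625≈5.839844; next y=1/2·1.484375+1/2·5.839844≈3.662109
n=3: y≈3.662109, sp=5, e=sp−y≈1.337891; I≈10.478516, D=e−e_prev≈-2.177734; u=5/4·1.337891+0·10.478516+1/2·(-2.177734)≈0.583496; next y=1/2·3.662109+1/2·0.583496≈2.122803
n=4: y≈2.122803, sp=5, e=sp−y≈2.877197; I≈13.355713, D=e−e_prev≈1.539307; u=5/4·2.877197+0·13.355713+1/2·1.539307≈4.366150; next y=1/2·2.122803+1/2·4.366150≈3.244476
n=5: y≈3.244476, sp=5, e=sp−y≈1.755524; I≈15.111237, D=e−e_prev≈-1.121674; u=5/4·1.755524+0·15.111237+1/2·(-1.121674)≈1.633568; next y=1/2·3.244476+1/2·1.633568≈2.439022
n=6: y≈2.439022, sp=5, e=sp−y≈2.560978; I≈17.672215, D=e−e_prev≈0.805454; u=5/4·2.560978+0·17.672215+1/2·0.805454≈3.603950; next y=1/2·2.439022+1/2·3.603950≈3.021486
n=7: y≈3.021486, sp=5, e=sp−y≈1.978514; I≈19.650729, D=e−e_prev≈-0.582464; u=5/4·1.978514+0·19.650729+1/2·(-0.582464)≈2.181911; next y=1/2·3.021486+1/2·2.181911≈2.601698
n=8: y≈2.601698, sp=5, e=sp−y≈2.398302; I≈22.049030, D=e−e_prev≈0.419787; u=5/4·2.398302+0·22.049030+1/2·0.419787≈3.207771; next y=1/2·2.601698+1/2·3.207771≈2.904735
n=9: y≈2.904735, sp=5, e=sp−y≈2.095265; I≈24.144296, D=e−e_prev≈-0.303036; u=5/4·2.095265+0·24.144296+1/2·(-0.303036)≈2.467564; next y=1/2·2.904735+1/2·2.467564≈2.686149
n=10: y≈2.686149, sp=5, e=sp−y≈2.313851; I≈26.458147, D=e−e_prev≈0.218585; u=5/4·2.313851+0·26.458147+1/2·0.218585≈3.001606; next y=1/2·2.686149+1/2·3.001606≈2.843878
n=11: y≈2.843878, sp=5, e=sp−y≈2.156122; I≈28.614269, D=e−e_prev≈-0.157729; u=5/4·2.156122+0·28.614269+1/2·(-0.157729)≈2.616289; next y=1/2·2.843878+1/2·2.616289≈2.730083
n=12: y≈2.730083, sp=5, e=sp−y≈2.269917; I≈30.884186, D=e−e_prev≈0.113795; u=5/4·2.269917+0·30.884186+1/2·0.113795≈2.894293; next y=1/2·2.730083+1/2·2.894293≈2.812188
n=13: y≈2.812188, sp=5, e=sp−y≈2.187812; I≈33.071998, D=e−e_prev≈-0.082105; u=5/4·2.187812+0·33.071998+1/2·(-0.082105)≈2.693712; next y=1/2·2.812188+1/2·2.693712≈2.752950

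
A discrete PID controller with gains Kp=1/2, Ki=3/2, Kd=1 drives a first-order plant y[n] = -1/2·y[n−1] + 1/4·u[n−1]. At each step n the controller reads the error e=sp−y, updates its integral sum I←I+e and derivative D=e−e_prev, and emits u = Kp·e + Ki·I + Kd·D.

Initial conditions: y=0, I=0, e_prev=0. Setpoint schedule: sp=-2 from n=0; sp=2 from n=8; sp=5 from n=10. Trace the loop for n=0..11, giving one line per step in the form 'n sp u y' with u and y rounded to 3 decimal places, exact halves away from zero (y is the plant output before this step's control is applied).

(exact arithmetic carried between steps; '≈' marks a value shown rounded to 6 d.p. or computed from one; I and e_prev carry over from the previous line; the table rounds u and y to 3 d.p., halves away from zero)
n=0: y=0, sp=-2, e=sp−y=-2; I=-2, D=e−e_prev=-2; u=1/2·(-2)+3/2·(-2)+1·(-2)=-6; next y=-1/2·0+1/4·(-6)=-1.5
n=1: y=-1.5, sp=-2, e=sp−y=-0.5; I=-2.5, D=e−e_prev=1.5; u=1/2·(-0.5)+3/2·(-2.5)+1·1.5=-2.5; next y=-1/2·(-1.5)+1/4·(-2.5)=0.125
n=2: y=0.125, sp=-2, e=sp−y=-2.125; I=-4.625, D=e−e_prev=-1.625; u=1/2·(-2.125)+3/2·(-4.625)+1·(-1.625)=-9.625; next y=-1/2·0.125+1/4·(-9.625)=-2.46875
n=3: y=-2.46875, sp=-2, e=sp−y=0.46875; I=-4.15625, D=e−e_prev=2.59375; u=1/2·0.46875+3/2·(-4.15625)+1·2.59375=-3.40625; next y=-1/2·(-2.46875)+1/4·(-3.40625)≈0.382813
n=4: y≈0.382813, sp=-2, e=sp−y≈-2.382813; I≈-6.539063, D=e−e_prev≈-2.851563; u=1/2·(-2.382813)+3/2·(-6.539063)+1·(-2.851563)≈-13.851563; next y=-1/2·0.382813+1/4·(-13.851563)≈-3.654297
n=5: y≈-3.654297, sp=-2, e=sp−y≈1.654297; I≈-4.884766, D=e−e_prev≈4.037109; u=1/2·1.654297+3/2·(-4.884766)+1·4.037109≈-2.462891; next y=-1/2·(-3.654297)+1/4·(-2.462891)≈1.211426
n=6: y≈1.211426, sp=-2, e=sp−y≈-3.211426; I≈-8.096191, D=e−e_prev≈-4.865723; u=1/2·(-3.211426)+3/2·(-8.096191)+1·(-4.865723)≈-18.615723; next y=-1/2·1.211426+1/4·(-18.615723)≈-5.259644
n=7: y≈-5.259644, sp=-2, e=sp−y≈3.259644; I≈-4.836548, D=e−e_prev≈6.471069; u=1/2·3.259644+3/2·(-4.836548)+1·6.471069≈0.846069; next y=-1/2·(-5.259644)+1/4·0.846069≈2.841339
n=8: y≈2.841339, sp=2, e=sp−y≈-0.841339; I≈-5.677887, D=e−e_prev≈-4.100983; u=1/2·(-0.841339)+3/2·(-5.677887)+1·(-4.100983)≈-13.038483; next y=-1/2·2.841339+1/4·(-13.038483)≈-4.680290
n=9: y≈-4.680290, sp=2, e=sp−y≈6.680290; I≈1.002403, D=e−e_prev≈7.521629; u=1/2·6.680290+3/2·1.002403+1·7.521629≈12.365379; next y=-1/2·(-4.680290)+1/4·12.365379≈5.431490
n=10: y≈5.431490, sp=5, e=sp−y≈-0.431490; I≈0.570913, D=e−e_prev≈-7.111780; u=1/2·(-0.431490)+3/2·0.570913+1·(-7.111780)≈-6.471155; next y=-1/2·5.431490+1/4·(-6.471155)≈-4.333534
n=11: y≈-4.333534, sp=5, e=sp−y≈9.333534; I≈9.904447, D=e−e_prev≈9.765024; u=1/2·9.333534+3/2·9.904447+1·9.765024≈29.288461; next y=-1/2·(-4.333534)+1/4·29.288461≈9.488882

0 -2 -6.000 0.000
1 -2 -2.500 -1.500
2 -2 -9.625 0.125
3 -2 -3.406 -2.469
4 -2 -13.852 0.383
5 -2 -2.463 -3.654
6 -2 -18.616 1.211
7 -2 0.846 -5.260
8 2 -13.038 2.841
9 2 12.365 -4.680
10 5 -6.471 5.431
11 5 29.288 -4.334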